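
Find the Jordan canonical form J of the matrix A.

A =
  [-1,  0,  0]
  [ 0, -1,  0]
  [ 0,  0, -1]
J_1(-1) ⊕ J_1(-1) ⊕ J_1(-1)

The characteristic polynomial is
  det(x·I − A) = x^3 + 3*x^2 + 3*x + 1 = (x + 1)^3

Eigenvalues and multiplicities (the geometric multiplicity of λ is n − rank(A − λI), which equals the number of Jordan blocks for λ):
  λ = -1: algebraic multiplicity = 3, geometric multiplicity = 3

Determining the block sizes for each eigenvalue:
  λ = -1: gm = am = 3, so every block has size 1 → block sizes [1, 1, 1]

Assembling the blocks gives a Jordan form
J =
  [-1,  0,  0]
  [ 0, -1,  0]
  [ 0,  0, -1]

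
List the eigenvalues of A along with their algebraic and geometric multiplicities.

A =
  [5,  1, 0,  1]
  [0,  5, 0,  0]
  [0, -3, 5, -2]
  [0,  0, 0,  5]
λ = 5: alg = 4, geom = 2

Step 1 — factor the characteristic polynomial to read off the algebraic multiplicities:
  χ_A(x) = (x - 5)^4

Step 2 — compute geometric multiplicities via the rank-nullity identity g(λ) = n − rank(A − λI):
  rank(A − (5)·I) = 2, so dim ker(A − (5)·I) = n − 2 = 2

Summary:
  λ = 5: algebraic multiplicity = 4, geometric multiplicity = 2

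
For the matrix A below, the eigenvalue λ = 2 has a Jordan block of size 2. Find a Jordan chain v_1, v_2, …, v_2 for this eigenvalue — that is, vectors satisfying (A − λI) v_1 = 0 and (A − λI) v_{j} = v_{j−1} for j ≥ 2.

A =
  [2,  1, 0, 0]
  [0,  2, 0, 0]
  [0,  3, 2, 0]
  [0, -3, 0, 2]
A Jordan chain for λ = 2 of length 2:
v_1 = (1, 0, 3, -3)ᵀ
v_2 = (0, 1, 0, 0)ᵀ

Let N = A − (2)·I. We want v_2 with N^2 v_2 = 0 but N^1 v_2 ≠ 0; then v_{j-1} := N · v_j for j = 2, …, 2.

Pick v_2 = (0, 1, 0, 0)ᵀ.
Then v_1 = N · v_2 = (1, 0, 3, -3)ᵀ.

Sanity check: (A − (2)·I) v_1 = (0, 0, 0, 0)ᵀ = 0. ✓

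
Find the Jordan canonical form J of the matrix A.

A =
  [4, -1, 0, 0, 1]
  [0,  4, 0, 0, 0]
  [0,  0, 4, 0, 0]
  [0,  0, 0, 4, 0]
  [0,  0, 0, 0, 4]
J_2(4) ⊕ J_1(4) ⊕ J_1(4) ⊕ J_1(4)

The characteristic polynomial is
  det(x·I − A) = x^5 - 20*x^4 + 160*x^3 - 640*x^2 + 1280*x - 1024 = (x - 4)^5

Eigenvalues and multiplicities (the geometric multiplicity of λ is n − rank(A − λI), which equals the number of Jordan blocks for λ):
  λ = 4: algebraic multiplicity = 5, geometric multiplicity = 4

Determining the block sizes for each eigenvalue:
  λ = 4: 4 blocks summing to 5 forces exactly one block of size 2 and the rest size 1 → block sizes [2, 1, 1, 1]

Assembling the blocks gives a Jordan form
J =
  [4, 1, 0, 0, 0]
  [0, 4, 0, 0, 0]
  [0, 0, 4, 0, 0]
  [0, 0, 0, 4, 0]
  [0, 0, 0, 0, 4]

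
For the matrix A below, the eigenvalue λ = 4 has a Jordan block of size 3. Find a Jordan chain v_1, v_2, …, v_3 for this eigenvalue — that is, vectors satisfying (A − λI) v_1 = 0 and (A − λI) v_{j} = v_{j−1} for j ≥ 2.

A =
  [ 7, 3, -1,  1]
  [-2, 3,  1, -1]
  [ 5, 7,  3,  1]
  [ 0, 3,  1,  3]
A Jordan chain for λ = 4 of length 3:
v_1 = (-2, 1, -4, -1)ᵀ
v_2 = (3, -2, 5, 0)ᵀ
v_3 = (1, 0, 0, 0)ᵀ

Let N = A − (4)·I. We want v_3 with N^3 v_3 = 0 but N^2 v_3 ≠ 0; then v_{j-1} := N · v_j for j = 3, …, 2.

Pick v_3 = (1, 0, 0, 0)ᵀ.
Then v_2 = N · v_3 = (3, -2, 5, 0)ᵀ.
Then v_1 = N · v_2 = (-2, 1, -4, -1)ᵀ.

Sanity check: (A − (4)·I) v_1 = (0, 0, 0, 0)ᵀ = 0. ✓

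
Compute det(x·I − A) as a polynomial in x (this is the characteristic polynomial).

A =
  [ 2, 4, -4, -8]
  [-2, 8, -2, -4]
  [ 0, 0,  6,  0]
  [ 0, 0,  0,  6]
x^4 - 22*x^3 + 180*x^2 - 648*x + 864

Expanding det(x·I − A) (e.g. by cofactor expansion or by noting that A is similar to its Jordan form J, which has the same characteristic polynomial as A) gives
  χ_A(x) = x^4 - 22*x^3 + 180*x^2 - 648*x + 864
which factors as (x - 6)^3*(x - 4). The eigenvalues (with algebraic multiplicities) are λ = 4 with multiplicity 1, λ = 6 with multiplicity 3.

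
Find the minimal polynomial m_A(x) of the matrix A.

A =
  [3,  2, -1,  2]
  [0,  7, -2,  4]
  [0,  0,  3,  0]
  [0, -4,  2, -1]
x^2 - 6*x + 9

The characteristic polynomial is χ_A(x) = (x - 3)^4, so the eigenvalues are known. The minimal polynomial is
  m_A(x) = Π_λ (x − λ)^{k_λ}
where k_λ is the size of the *largest* Jordan block for λ (equivalently, the smallest k with (A − λI)^k v = 0 for every generalised eigenvector v of λ).

  λ = 3: largest Jordan block has size 2, contributing (x − 3)^2

So m_A(x) = (x - 3)^2 = x^2 - 6*x + 9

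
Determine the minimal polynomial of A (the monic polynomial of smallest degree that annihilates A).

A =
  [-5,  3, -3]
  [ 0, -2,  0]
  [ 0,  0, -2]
x^2 + 7*x + 10

The characteristic polynomial is χ_A(x) = (x + 2)^2*(x + 5), so the eigenvalues are known. The minimal polynomial is
  m_A(x) = Π_λ (x − λ)^{k_λ}
where k_λ is the size of the *largest* Jordan block for λ (equivalently, the smallest k with (A − λI)^k v = 0 for every generalised eigenvector v of λ).

  λ = -5: largest Jordan block has size 1, contributing (x + 5)
  λ = -2: largest Jordan block has size 1, contributing (x + 2)

So m_A(x) = (x + 2)*(x + 5) = x^2 + 7*x + 10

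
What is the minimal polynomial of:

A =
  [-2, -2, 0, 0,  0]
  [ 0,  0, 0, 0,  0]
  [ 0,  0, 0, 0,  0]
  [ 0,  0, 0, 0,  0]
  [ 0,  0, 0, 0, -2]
x^2 + 2*x

The characteristic polynomial is χ_A(x) = x^3*(x + 2)^2, so the eigenvalues are known. The minimal polynomial is
  m_A(x) = Π_λ (x − λ)^{k_λ}
where k_λ is the size of the *largest* Jordan block for λ (equivalently, the smallest k with (A − λI)^k v = 0 for every generalised eigenvector v of λ).

  λ = -2: largest Jordan block has size 1, contributing (x + 2)
  λ = 0: largest Jordan block has size 1, contributing (x − 0)

So m_A(x) = x*(x + 2) = x^2 + 2*x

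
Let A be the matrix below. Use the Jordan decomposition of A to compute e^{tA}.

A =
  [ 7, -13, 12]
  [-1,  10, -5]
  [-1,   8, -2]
e^{tA} =
  [5*t^2*exp(5*t)/2 + 2*t*exp(5*t) + exp(5*t), 5*t^2*exp(5*t)/2 - 13*t*exp(5*t), 5*t^2*exp(5*t)/2 + 12*t*exp(5*t)]
  [-t^2*exp(5*t) - t*exp(5*t), -t^2*exp(5*t) + 5*t*exp(5*t) + exp(5*t), -t^2*exp(5*t) - 5*t*exp(5*t)]
  [-3*t^2*exp(5*t)/2 - t*exp(5*t), -3*t^2*exp(5*t)/2 + 8*t*exp(5*t), -3*t^2*exp(5*t)/2 - 7*t*exp(5*t) + exp(5*t)]

Strategy: write A = P · J · P⁻¹ where J is a Jordan canonical form, so e^{tA} = P · e^{tJ} · P⁻¹, and e^{tJ} can be computed block-by-block.

A has Jordan form
J =
  [5, 1, 0]
  [0, 5, 1]
  [0, 0, 5]
(up to reordering of blocks).

Per-block formulas:
  For a 3×3 Jordan block J_3(5): exp(t · J_3(5)) = e^(5t)·(I + t·N + (t^2/2)·N^2), where N is the 3×3 nilpotent shift.

After assembling e^{tJ} and conjugating by P, we get:

e^{tA} =
  [5*t^2*exp(5*t)/2 + 2*t*exp(5*t) + exp(5*t), 5*t^2*exp(5*t)/2 - 13*t*exp(5*t), 5*t^2*exp(5*t)/2 + 12*t*exp(5*t)]
  [-t^2*exp(5*t) - t*exp(5*t), -t^2*exp(5*t) + 5*t*exp(5*t) + exp(5*t), -t^2*exp(5*t) - 5*t*exp(5*t)]
  [-3*t^2*exp(5*t)/2 - t*exp(5*t), -3*t^2*exp(5*t)/2 + 8*t*exp(5*t), -3*t^2*exp(5*t)/2 - 7*t*exp(5*t) + exp(5*t)]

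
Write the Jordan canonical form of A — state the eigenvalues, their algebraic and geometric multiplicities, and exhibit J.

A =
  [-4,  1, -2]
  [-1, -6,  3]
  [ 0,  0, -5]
J_3(-5)

The characteristic polynomial is
  det(x·I − A) = x^3 + 15*x^2 + 75*x + 125 = (x + 5)^3

Eigenvalues and multiplicities (the geometric multiplicity of λ is n − rank(A − λI), which equals the number of Jordan blocks for λ):
  λ = -5: algebraic multiplicity = 3, geometric multiplicity = 1

Determining the block sizes for each eigenvalue:
  λ = -5: one block (gm = 1), so the single block has size am = 3 → block sizes [3]

Assembling the blocks gives a Jordan form
J =
  [-5,  1,  0]
  [ 0, -5,  1]
  [ 0,  0, -5]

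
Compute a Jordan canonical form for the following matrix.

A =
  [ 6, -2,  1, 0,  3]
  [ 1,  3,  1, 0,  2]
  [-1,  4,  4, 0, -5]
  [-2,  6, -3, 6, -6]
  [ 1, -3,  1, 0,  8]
J_3(5) ⊕ J_2(6)

The characteristic polynomial is
  det(x·I − A) = x^5 - 27*x^4 + 291*x^3 - 1565*x^2 + 4200*x - 4500 = (x - 6)^2*(x - 5)^3

Eigenvalues and multiplicities (the geometric multiplicity of λ is n − rank(A − λI), which equals the number of Jordan blocks for λ):
  λ = 5: algebraic multiplicity = 3, geometric multiplicity = 1
  λ = 6: algebraic multiplicity = 2, geometric multiplicity = 1

Determining the block sizes for each eigenvalue:
  λ = 5: one block (gm = 1), so the single block has size am = 3 → block sizes [3]
  λ = 6: one block (gm = 1), so the single block has size am = 2 → block sizes [2]

Assembling the blocks gives a Jordan form
J =
  [5, 1, 0, 0, 0]
  [0, 5, 1, 0, 0]
  [0, 0, 5, 0, 0]
  [0, 0, 0, 6, 1]
  [0, 0, 0, 0, 6]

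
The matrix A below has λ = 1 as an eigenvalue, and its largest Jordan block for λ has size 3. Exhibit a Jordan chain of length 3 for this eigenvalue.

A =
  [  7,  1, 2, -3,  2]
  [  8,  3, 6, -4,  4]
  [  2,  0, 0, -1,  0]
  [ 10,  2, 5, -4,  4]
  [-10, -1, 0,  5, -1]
A Jordan chain for λ = 1 of length 3:
v_1 = (-2, -4, 0, -4, 2)ᵀ
v_2 = (6, 8, 2, 10, -10)ᵀ
v_3 = (1, 0, 0, 0, 0)ᵀ

Let N = A − (1)·I. We want v_3 with N^3 v_3 = 0 but N^2 v_3 ≠ 0; then v_{j-1} := N · v_j for j = 3, …, 2.

Pick v_3 = (1, 0, 0, 0, 0)ᵀ.
Then v_2 = N · v_3 = (6, 8, 2, 10, -10)ᵀ.
Then v_1 = N · v_2 = (-2, -4, 0, -4, 2)ᵀ.

Sanity check: (A − (1)·I) v_1 = (0, 0, 0, 0, 0)ᵀ = 0. ✓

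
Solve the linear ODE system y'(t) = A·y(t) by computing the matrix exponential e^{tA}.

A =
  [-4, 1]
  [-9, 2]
e^{tA} =
  [-3*t*exp(-t) + exp(-t), t*exp(-t)]
  [-9*t*exp(-t), 3*t*exp(-t) + exp(-t)]

Strategy: write A = P · J · P⁻¹ where J is a Jordan canonical form, so e^{tA} = P · e^{tJ} · P⁻¹, and e^{tJ} can be computed block-by-block.

A has Jordan form
J =
  [-1,  1]
  [ 0, -1]
(up to reordering of blocks).

Per-block formulas:
  For a 2×2 Jordan block J_2(-1): exp(t · J_2(-1)) = e^(-1t)·(I + t·N), where N is the 2×2 nilpotent shift.

After assembling e^{tJ} and conjugating by P, we get:

e^{tA} =
  [-3*t*exp(-t) + exp(-t), t*exp(-t)]
  [-9*t*exp(-t), 3*t*exp(-t) + exp(-t)]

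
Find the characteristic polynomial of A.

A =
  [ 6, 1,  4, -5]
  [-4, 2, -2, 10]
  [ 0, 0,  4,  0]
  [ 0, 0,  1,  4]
x^4 - 16*x^3 + 96*x^2 - 256*x + 256

Expanding det(x·I − A) (e.g. by cofactor expansion or by noting that A is similar to its Jordan form J, which has the same characteristic polynomial as A) gives
  χ_A(x) = x^4 - 16*x^3 + 96*x^2 - 256*x + 256
which factors as (x - 4)^4. The eigenvalues (with algebraic multiplicities) are λ = 4 with multiplicity 4.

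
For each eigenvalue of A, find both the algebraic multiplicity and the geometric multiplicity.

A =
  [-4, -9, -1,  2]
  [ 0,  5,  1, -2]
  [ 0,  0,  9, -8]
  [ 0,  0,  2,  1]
λ = -4: alg = 1, geom = 1; λ = 5: alg = 3, geom = 2

Step 1 — factor the characteristic polynomial to read off the algebraic multiplicities:
  χ_A(x) = (x - 5)^3*(x + 4)

Step 2 — compute geometric multiplicities via the rank-nullity identity g(λ) = n − rank(A − λI):
  rank(A − (-4)·I) = 3, so dim ker(A − (-4)·I) = n − 3 = 1
  rank(A − (5)·I) = 2, so dim ker(A − (5)·I) = n − 2 = 2

Summary:
  λ = -4: algebraic multiplicity = 1, geometric multiplicity = 1
  λ = 5: algebraic multiplicity = 3, geometric multiplicity = 2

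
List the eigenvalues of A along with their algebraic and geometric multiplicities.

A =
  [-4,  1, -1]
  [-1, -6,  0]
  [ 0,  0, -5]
λ = -5: alg = 3, geom = 1

Step 1 — factor the characteristic polynomial to read off the algebraic multiplicities:
  χ_A(x) = (x + 5)^3

Step 2 — compute geometric multiplicities via the rank-nullity identity g(λ) = n − rank(A − λI):
  rank(A − (-5)·I) = 2, so dim ker(A − (-5)·I) = n − 2 = 1

Summary:
  λ = -5: algebraic multiplicity = 3, geometric multiplicity = 1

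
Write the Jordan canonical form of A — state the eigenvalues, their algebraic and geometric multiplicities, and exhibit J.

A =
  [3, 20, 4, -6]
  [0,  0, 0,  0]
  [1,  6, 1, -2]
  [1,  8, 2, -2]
J_1(0) ⊕ J_1(0) ⊕ J_2(1)

The characteristic polynomial is
  det(x·I − A) = x^4 - 2*x^3 + x^2 = x^2*(x - 1)^2

Eigenvalues and multiplicities (the geometric multiplicity of λ is n − rank(A − λI), which equals the number of Jordan blocks for λ):
  λ = 0: algebraic multiplicity = 2, geometric multiplicity = 2
  λ = 1: algebraic multiplicity = 2, geometric multiplicity = 1

Determining the block sizes for each eigenvalue:
  λ = 0: gm = am = 2, so every block has size 1 → block sizes [1, 1]
  λ = 1: one block (gm = 1), so the single block has size am = 2 → block sizes [2]

Assembling the blocks gives a Jordan form
J =
  [0, 0, 0, 0]
  [0, 0, 0, 0]
  [0, 0, 1, 1]
  [0, 0, 0, 1]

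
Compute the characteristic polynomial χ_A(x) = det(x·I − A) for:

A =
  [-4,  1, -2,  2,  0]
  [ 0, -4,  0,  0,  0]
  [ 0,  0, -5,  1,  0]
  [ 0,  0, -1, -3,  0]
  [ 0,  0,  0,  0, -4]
x^5 + 20*x^4 + 160*x^3 + 640*x^2 + 1280*x + 1024

Expanding det(x·I − A) (e.g. by cofactor expansion or by noting that A is similar to its Jordan form J, which has the same characteristic polynomial as A) gives
  χ_A(x) = x^5 + 20*x^4 + 160*x^3 + 640*x^2 + 1280*x + 1024
which factors as (x + 4)^5. The eigenvalues (with algebraic multiplicities) are λ = -4 with multiplicity 5.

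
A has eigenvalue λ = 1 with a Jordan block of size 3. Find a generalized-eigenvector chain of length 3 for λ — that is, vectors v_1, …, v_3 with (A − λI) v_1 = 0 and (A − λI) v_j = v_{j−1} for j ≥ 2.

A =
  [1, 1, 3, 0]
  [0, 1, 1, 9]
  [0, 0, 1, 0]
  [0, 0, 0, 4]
A Jordan chain for λ = 1 of length 3:
v_1 = (1, 0, 0, 0)ᵀ
v_2 = (3, 1, 0, 0)ᵀ
v_3 = (0, 0, 1, 0)ᵀ

Let N = A − (1)·I. We want v_3 with N^3 v_3 = 0 but N^2 v_3 ≠ 0; then v_{j-1} := N · v_j for j = 3, …, 2.

Pick v_3 = (0, 0, 1, 0)ᵀ.
Then v_2 = N · v_3 = (3, 1, 0, 0)ᵀ.
Then v_1 = N · v_2 = (1, 0, 0, 0)ᵀ.

Sanity check: (A − (1)·I) v_1 = (0, 0, 0, 0)ᵀ = 0. ✓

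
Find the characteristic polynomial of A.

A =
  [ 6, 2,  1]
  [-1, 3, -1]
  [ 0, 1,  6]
x^3 - 15*x^2 + 75*x - 125

Expanding det(x·I − A) (e.g. by cofactor expansion or by noting that A is similar to its Jordan form J, which has the same characteristic polynomial as A) gives
  χ_A(x) = x^3 - 15*x^2 + 75*x - 125
which factors as (x - 5)^3. The eigenvalues (with algebraic multiplicities) are λ = 5 with multiplicity 3.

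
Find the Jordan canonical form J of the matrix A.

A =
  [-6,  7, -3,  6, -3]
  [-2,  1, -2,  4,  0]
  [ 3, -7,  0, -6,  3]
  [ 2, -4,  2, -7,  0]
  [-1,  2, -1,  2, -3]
J_3(-3) ⊕ J_1(-3) ⊕ J_1(-3)

The characteristic polynomial is
  det(x·I − A) = x^5 + 15*x^4 + 90*x^3 + 270*x^2 + 405*x + 243 = (x + 3)^5

Eigenvalues and multiplicities (the geometric multiplicity of λ is n − rank(A − λI), which equals the number of Jordan blocks for λ):
  λ = -3: algebraic multiplicity = 5, geometric multiplicity = 3

Determining the block sizes for each eigenvalue:
  λ = -3: with am = 5 and gm = 3, the partition is not yet determined (e.g. several partitions of 5 into 3 parts exist). Let N = A − (-3)·I. Computing rank(N^1) = 2, rank(N^2) = 1, rank(N^3) = 0; the number of blocks of size ≥ j is rank(N^{j−1}) − rank(N^j), giving [3, 1, 1]. So we have 1 block(s) of size 3, 2 block(s) of size 1 → block sizes [3, 1, 1]

Assembling the blocks gives a Jordan form
J =
  [-3,  1,  0,  0,  0]
  [ 0, -3,  1,  0,  0]
  [ 0,  0, -3,  0,  0]
  [ 0,  0,  0, -3,  0]
  [ 0,  0,  0,  0, -3]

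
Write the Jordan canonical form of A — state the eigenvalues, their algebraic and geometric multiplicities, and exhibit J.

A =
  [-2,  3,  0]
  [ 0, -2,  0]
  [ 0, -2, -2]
J_2(-2) ⊕ J_1(-2)

The characteristic polynomial is
  det(x·I − A) = x^3 + 6*x^2 + 12*x + 8 = (x + 2)^3

Eigenvalues and multiplicities (the geometric multiplicity of λ is n − rank(A − λI), which equals the number of Jordan blocks for λ):
  λ = -2: algebraic multiplicity = 3, geometric multiplicity = 2

Determining the block sizes for each eigenvalue:
  λ = -2: 2 blocks summing to 3 forces exactly one block of size 2 and the rest size 1 → block sizes [2, 1]

Assembling the blocks gives a Jordan form
J =
  [-2,  1,  0]
  [ 0, -2,  0]
  [ 0,  0, -2]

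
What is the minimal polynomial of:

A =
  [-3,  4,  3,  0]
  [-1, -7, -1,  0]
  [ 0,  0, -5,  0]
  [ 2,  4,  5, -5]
x^3 + 15*x^2 + 75*x + 125

The characteristic polynomial is χ_A(x) = (x + 5)^4, so the eigenvalues are known. The minimal polynomial is
  m_A(x) = Π_λ (x − λ)^{k_λ}
where k_λ is the size of the *largest* Jordan block for λ (equivalently, the smallest k with (A − λI)^k v = 0 for every generalised eigenvector v of λ).

  λ = -5: largest Jordan block has size 3, contributing (x + 5)^3

So m_A(x) = (x + 5)^3 = x^3 + 15*x^2 + 75*x + 125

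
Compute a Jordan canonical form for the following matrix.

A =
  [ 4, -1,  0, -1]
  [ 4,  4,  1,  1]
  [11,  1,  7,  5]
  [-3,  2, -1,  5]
J_2(5) ⊕ J_2(5)

The characteristic polynomial is
  det(x·I − A) = x^4 - 20*x^3 + 150*x^2 - 500*x + 625 = (x - 5)^4

Eigenvalues and multiplicities (the geometric multiplicity of λ is n − rank(A − λI), which equals the number of Jordan blocks for λ):
  λ = 5: algebraic multiplicity = 4, geometric multiplicity = 2

Determining the block sizes for each eigenvalue:
  λ = 5: with am = 4 and gm = 2, the partition is not yet determined (e.g. several partitions of 4 into 2 parts exist). Let N = A − (5)·I. Computing rank(N^1) = 2, rank(N^2) = 0; the number of blocks of size ≥ j is rank(N^{j−1}) − rank(N^j), giving [2, 2]. So we have 2 block(s) of size 2 → block sizes [2, 2]

Assembling the blocks gives a Jordan form
J =
  [5, 1, 0, 0]
  [0, 5, 0, 0]
  [0, 0, 5, 1]
  [0, 0, 0, 5]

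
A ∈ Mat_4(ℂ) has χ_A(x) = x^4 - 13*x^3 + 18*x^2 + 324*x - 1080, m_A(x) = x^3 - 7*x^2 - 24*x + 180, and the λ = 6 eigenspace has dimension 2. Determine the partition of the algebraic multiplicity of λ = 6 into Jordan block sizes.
Block sizes for λ = 6: [2, 1]

Step 1 — from the characteristic polynomial, algebraic multiplicity of λ = 6 is 3. From dim ker(A − (6)·I) = 2, there are exactly 2 Jordan blocks for λ = 6.
Step 2 — from the minimal polynomial, the factor (x − 6)^2 tells us the largest block for λ = 6 has size 2.
Step 3 — with total size 3, 2 blocks, and largest block 2, the block sizes (in nonincreasing order) are [2, 1].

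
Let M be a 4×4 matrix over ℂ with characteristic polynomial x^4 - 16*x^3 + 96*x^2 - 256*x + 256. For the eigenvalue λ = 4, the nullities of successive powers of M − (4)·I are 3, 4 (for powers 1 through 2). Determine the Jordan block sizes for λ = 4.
Block sizes for λ = 4: [2, 1, 1]

From the dimensions of kernels of powers, the number of Jordan blocks of size at least j is d_j − d_{j−1} where d_j = dim ker(N^j) (with d_0 = 0). Computing the differences gives [3, 1].
The number of blocks of size exactly k is (#blocks of size ≥ k) − (#blocks of size ≥ k + 1), so the partition is: 2 block(s) of size 1, 1 block(s) of size 2.
In nonincreasing order the block sizes are [2, 1, 1].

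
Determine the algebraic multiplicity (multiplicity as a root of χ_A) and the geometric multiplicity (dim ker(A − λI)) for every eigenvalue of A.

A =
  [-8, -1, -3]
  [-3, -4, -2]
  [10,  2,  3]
λ = -3: alg = 3, geom = 1

Step 1 — factor the characteristic polynomial to read off the algebraic multiplicities:
  χ_A(x) = (x + 3)^3

Step 2 — compute geometric multiplicities via the rank-nullity identity g(λ) = n − rank(A − λI):
  rank(A − (-3)·I) = 2, so dim ker(A − (-3)·I) = n − 2 = 1

Summary:
  λ = -3: algebraic multiplicity = 3, geometric multiplicity = 1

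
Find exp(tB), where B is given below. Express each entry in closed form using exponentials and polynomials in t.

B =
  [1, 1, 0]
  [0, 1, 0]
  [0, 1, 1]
e^{tB} =
  [exp(t), t*exp(t), 0]
  [0, exp(t), 0]
  [0, t*exp(t), exp(t)]

Strategy: write B = P · J · P⁻¹ where J is a Jordan canonical form, so e^{tB} = P · e^{tJ} · P⁻¹, and e^{tJ} can be computed block-by-block.

B has Jordan form
J =
  [1, 1, 0]
  [0, 1, 0]
  [0, 0, 1]
(up to reordering of blocks).

Per-block formulas:
  For a 1×1 block at λ = 1: exp(t · [1]) = [e^(1t)].
  For a 2×2 Jordan block J_2(1): exp(t · J_2(1)) = e^(1t)·(I + t·N), where N is the 2×2 nilpotent shift.

After assembling e^{tJ} and conjugating by P, we get:

e^{tB} =
  [exp(t), t*exp(t), 0]
  [0, exp(t), 0]
  [0, t*exp(t), exp(t)]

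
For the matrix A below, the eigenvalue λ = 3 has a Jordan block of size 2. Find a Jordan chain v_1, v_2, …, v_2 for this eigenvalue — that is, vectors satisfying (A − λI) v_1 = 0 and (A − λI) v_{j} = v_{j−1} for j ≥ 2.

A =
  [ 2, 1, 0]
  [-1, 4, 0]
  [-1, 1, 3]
A Jordan chain for λ = 3 of length 2:
v_1 = (-1, -1, -1)ᵀ
v_2 = (1, 0, 0)ᵀ

Let N = A − (3)·I. We want v_2 with N^2 v_2 = 0 but N^1 v_2 ≠ 0; then v_{j-1} := N · v_j for j = 2, …, 2.

Pick v_2 = (1, 0, 0)ᵀ.
Then v_1 = N · v_2 = (-1, -1, -1)ᵀ.

Sanity check: (A − (3)·I) v_1 = (0, 0, 0)ᵀ = 0. ✓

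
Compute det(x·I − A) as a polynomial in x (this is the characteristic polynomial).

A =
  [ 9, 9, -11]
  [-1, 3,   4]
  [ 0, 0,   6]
x^3 - 18*x^2 + 108*x - 216

Expanding det(x·I − A) (e.g. by cofactor expansion or by noting that A is similar to its Jordan form J, which has the same characteristic polynomial as A) gives
  χ_A(x) = x^3 - 18*x^2 + 108*x - 216
which factors as (x - 6)^3. The eigenvalues (with algebraic multiplicities) are λ = 6 with multiplicity 3.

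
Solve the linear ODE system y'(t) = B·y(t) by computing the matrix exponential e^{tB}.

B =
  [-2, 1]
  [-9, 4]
e^{tB} =
  [-3*t*exp(t) + exp(t), t*exp(t)]
  [-9*t*exp(t), 3*t*exp(t) + exp(t)]

Strategy: write B = P · J · P⁻¹ where J is a Jordan canonical form, so e^{tB} = P · e^{tJ} · P⁻¹, and e^{tJ} can be computed block-by-block.

B has Jordan form
J =
  [1, 1]
  [0, 1]
(up to reordering of blocks).

Per-block formulas:
  For a 2×2 Jordan block J_2(1): exp(t · J_2(1)) = e^(1t)·(I + t·N), where N is the 2×2 nilpotent shift.

After assembling e^{tJ} and conjugating by P, we get:

e^{tB} =
  [-3*t*exp(t) + exp(t), t*exp(t)]
  [-9*t*exp(t), 3*t*exp(t) + exp(t)]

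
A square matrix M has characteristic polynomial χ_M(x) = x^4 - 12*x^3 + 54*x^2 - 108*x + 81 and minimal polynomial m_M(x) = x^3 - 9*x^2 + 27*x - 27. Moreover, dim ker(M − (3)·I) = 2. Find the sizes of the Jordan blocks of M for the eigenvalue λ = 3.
Block sizes for λ = 3: [3, 1]

Step 1 — from the characteristic polynomial, algebraic multiplicity of λ = 3 is 4. From dim ker(M − (3)·I) = 2, there are exactly 2 Jordan blocks for λ = 3.
Step 2 — from the minimal polynomial, the factor (x − 3)^3 tells us the largest block for λ = 3 has size 3.
Step 3 — with total size 4, 2 blocks, and largest block 3, the block sizes (in nonincreasing order) are [3, 1].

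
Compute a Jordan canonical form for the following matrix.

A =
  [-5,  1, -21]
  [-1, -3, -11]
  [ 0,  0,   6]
J_2(-4) ⊕ J_1(6)

The characteristic polynomial is
  det(x·I − A) = x^3 + 2*x^2 - 32*x - 96 = (x - 6)*(x + 4)^2

Eigenvalues and multiplicities (the geometric multiplicity of λ is n − rank(A − λI), which equals the number of Jordan blocks for λ):
  λ = -4: algebraic multiplicity = 2, geometric multiplicity = 1
  λ = 6: algebraic multiplicity = 1, geometric multiplicity = 1

Determining the block sizes for each eigenvalue:
  λ = -4: one block (gm = 1), so the single block has size am = 2 → block sizes [2]
  λ = 6: one block (gm = 1), so the single block has size am = 1 → block sizes [1]

Assembling the blocks gives a Jordan form
J =
  [-4,  1, 0]
  [ 0, -4, 0]
  [ 0,  0, 6]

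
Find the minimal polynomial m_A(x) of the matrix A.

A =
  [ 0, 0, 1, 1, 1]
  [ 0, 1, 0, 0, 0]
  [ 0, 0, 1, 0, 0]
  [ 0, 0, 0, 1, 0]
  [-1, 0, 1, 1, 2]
x^2 - 2*x + 1

The characteristic polynomial is χ_A(x) = (x - 1)^5, so the eigenvalues are known. The minimal polynomial is
  m_A(x) = Π_λ (x − λ)^{k_λ}
where k_λ is the size of the *largest* Jordan block for λ (equivalently, the smallest k with (A − λI)^k v = 0 for every generalised eigenvector v of λ).

  λ = 1: largest Jordan block has size 2, contributing (x − 1)^2

So m_A(x) = (x - 1)^2 = x^2 - 2*x + 1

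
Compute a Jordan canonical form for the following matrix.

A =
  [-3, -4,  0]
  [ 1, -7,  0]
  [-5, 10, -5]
J_2(-5) ⊕ J_1(-5)

The characteristic polynomial is
  det(x·I − A) = x^3 + 15*x^2 + 75*x + 125 = (x + 5)^3

Eigenvalues and multiplicities (the geometric multiplicity of λ is n − rank(A − λI), which equals the number of Jordan blocks for λ):
  λ = -5: algebraic multiplicity = 3, geometric multiplicity = 2

Determining the block sizes for each eigenvalue:
  λ = -5: 2 blocks summing to 3 forces exactly one block of size 2 and the rest size 1 → block sizes [2, 1]

Assembling the blocks gives a Jordan form
J =
  [-5,  1,  0]
  [ 0, -5,  0]
  [ 0,  0, -5]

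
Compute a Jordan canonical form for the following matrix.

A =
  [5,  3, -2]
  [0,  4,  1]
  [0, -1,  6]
J_3(5)

The characteristic polynomial is
  det(x·I − A) = x^3 - 15*x^2 + 75*x - 125 = (x - 5)^3

Eigenvalues and multiplicities (the geometric multiplicity of λ is n − rank(A − λI), which equals the number of Jordan blocks for λ):
  λ = 5: algebraic multiplicity = 3, geometric multiplicity = 1

Determining the block sizes for each eigenvalue:
  λ = 5: one block (gm = 1), so the single block has size am = 3 → block sizes [3]

Assembling the blocks gives a Jordan form
J =
  [5, 1, 0]
  [0, 5, 1]
  [0, 0, 5]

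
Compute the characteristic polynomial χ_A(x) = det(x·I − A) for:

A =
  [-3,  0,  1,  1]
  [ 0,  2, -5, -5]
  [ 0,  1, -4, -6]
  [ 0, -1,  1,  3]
x^4 + 2*x^3 - 11*x^2 - 12*x + 36

Expanding det(x·I − A) (e.g. by cofactor expansion or by noting that A is similar to its Jordan form J, which has the same characteristic polynomial as A) gives
  χ_A(x) = x^4 + 2*x^3 - 11*x^2 - 12*x + 36
which factors as (x - 2)^2*(x + 3)^2. The eigenvalues (with algebraic multiplicities) are λ = -3 with multiplicity 2, λ = 2 with multiplicity 2.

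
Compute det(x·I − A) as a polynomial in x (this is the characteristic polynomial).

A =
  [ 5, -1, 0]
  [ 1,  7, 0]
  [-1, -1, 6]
x^3 - 18*x^2 + 108*x - 216

Expanding det(x·I − A) (e.g. by cofactor expansion or by noting that A is similar to its Jordan form J, which has the same characteristic polynomial as A) gives
  χ_A(x) = x^3 - 18*x^2 + 108*x - 216
which factors as (x - 6)^3. The eigenvalues (with algebraic multiplicities) are λ = 6 with multiplicity 3.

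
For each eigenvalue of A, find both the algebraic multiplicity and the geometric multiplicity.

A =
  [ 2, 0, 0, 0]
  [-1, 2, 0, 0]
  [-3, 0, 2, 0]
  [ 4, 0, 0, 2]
λ = 2: alg = 4, geom = 3

Step 1 — factor the characteristic polynomial to read off the algebraic multiplicities:
  χ_A(x) = (x - 2)^4

Step 2 — compute geometric multiplicities via the rank-nullity identity g(λ) = n − rank(A − λI):
  rank(A − (2)·I) = 1, so dim ker(A − (2)·I) = n − 1 = 3

Summary:
  λ = 2: algebraic multiplicity = 4, geometric multiplicity = 3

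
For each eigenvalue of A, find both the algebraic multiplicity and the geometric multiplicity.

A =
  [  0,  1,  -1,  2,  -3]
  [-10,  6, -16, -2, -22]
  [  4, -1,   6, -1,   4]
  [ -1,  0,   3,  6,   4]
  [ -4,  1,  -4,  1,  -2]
λ = 2: alg = 3, geom = 2; λ = 5: alg = 2, geom = 1

Step 1 — factor the characteristic polynomial to read off the algebraic multiplicities:
  χ_A(x) = (x - 5)^2*(x - 2)^3

Step 2 — compute geometric multiplicities via the rank-nullity identity g(λ) = n − rank(A − λI):
  rank(A − (2)·I) = 3, so dim ker(A − (2)·I) = n − 3 = 2
  rank(A − (5)·I) = 4, so dim ker(A − (5)·I) = n − 4 = 1

Summary:
  λ = 2: algebraic multiplicity = 3, geometric multiplicity = 2
  λ = 5: algebraic multiplicity = 2, geometric multiplicity = 1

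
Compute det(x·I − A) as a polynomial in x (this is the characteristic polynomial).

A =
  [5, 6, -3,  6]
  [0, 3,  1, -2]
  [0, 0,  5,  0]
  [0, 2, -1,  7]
x^4 - 20*x^3 + 150*x^2 - 500*x + 625

Expanding det(x·I − A) (e.g. by cofactor expansion or by noting that A is similar to its Jordan form J, which has the same characteristic polynomial as A) gives
  χ_A(x) = x^4 - 20*x^3 + 150*x^2 - 500*x + 625
which factors as (x - 5)^4. The eigenvalues (with algebraic multiplicities) are λ = 5 with multiplicity 4.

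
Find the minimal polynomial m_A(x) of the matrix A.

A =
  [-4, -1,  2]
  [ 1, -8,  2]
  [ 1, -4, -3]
x^3 + 15*x^2 + 75*x + 125

The characteristic polynomial is χ_A(x) = (x + 5)^3, so the eigenvalues are known. The minimal polynomial is
  m_A(x) = Π_λ (x − λ)^{k_λ}
where k_λ is the size of the *largest* Jordan block for λ (equivalently, the smallest k with (A − λI)^k v = 0 for every generalised eigenvector v of λ).

  λ = -5: largest Jordan block has size 3, contributing (x + 5)^3

So m_A(x) = (x + 5)^3 = x^3 + 15*x^2 + 75*x + 125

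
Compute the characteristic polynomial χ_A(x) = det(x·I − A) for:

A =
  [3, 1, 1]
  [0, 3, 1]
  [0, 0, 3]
x^3 - 9*x^2 + 27*x - 27

Expanding det(x·I − A) (e.g. by cofactor expansion or by noting that A is similar to its Jordan form J, which has the same characteristic polynomial as A) gives
  χ_A(x) = x^3 - 9*x^2 + 27*x - 27
which factors as (x - 3)^3. The eigenvalues (with algebraic multiplicities) are λ = 3 with multiplicity 3.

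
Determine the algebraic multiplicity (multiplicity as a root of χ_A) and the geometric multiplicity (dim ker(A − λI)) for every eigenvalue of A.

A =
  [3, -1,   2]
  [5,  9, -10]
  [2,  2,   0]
λ = 4: alg = 3, geom = 2

Step 1 — factor the characteristic polynomial to read off the algebraic multiplicities:
  χ_A(x) = (x - 4)^3

Step 2 — compute geometric multiplicities via the rank-nullity identity g(λ) = n − rank(A − λI):
  rank(A − (4)·I) = 1, so dim ker(A − (4)·I) = n − 1 = 2

Summary:
  λ = 4: algebraic multiplicity = 3, geometric multiplicity = 2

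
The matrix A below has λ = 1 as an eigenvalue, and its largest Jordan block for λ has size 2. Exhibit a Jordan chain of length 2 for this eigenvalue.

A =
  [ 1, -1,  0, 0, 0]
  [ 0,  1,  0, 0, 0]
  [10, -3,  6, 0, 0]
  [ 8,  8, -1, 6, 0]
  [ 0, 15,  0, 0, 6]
A Jordan chain for λ = 1 of length 2:
v_1 = (2, 0, -4, -4, 0)ᵀ
v_2 = (1, -2, -4, 0, 6)ᵀ

Let N = A − (1)·I. We want v_2 with N^2 v_2 = 0 but N^1 v_2 ≠ 0; then v_{j-1} := N · v_j for j = 2, …, 2.

Pick v_2 = (1, -2, -4, 0, 6)ᵀ.
Then v_1 = N · v_2 = (2, 0, -4, -4, 0)ᵀ.

Sanity check: (A − (1)·I) v_1 = (0, 0, 0, 0, 0)ᵀ = 0. ✓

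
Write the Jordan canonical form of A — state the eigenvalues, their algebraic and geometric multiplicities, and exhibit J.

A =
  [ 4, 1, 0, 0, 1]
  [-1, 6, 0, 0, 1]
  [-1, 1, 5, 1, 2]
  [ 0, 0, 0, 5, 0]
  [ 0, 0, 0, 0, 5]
J_2(5) ⊕ J_2(5) ⊕ J_1(5)

The characteristic polynomial is
  det(x·I − A) = x^5 - 25*x^4 + 250*x^3 - 1250*x^2 + 3125*x - 3125 = (x - 5)^5

Eigenvalues and multiplicities (the geometric multiplicity of λ is n − rank(A − λI), which equals the number of Jordan blocks for λ):
  λ = 5: algebraic multiplicity = 5, geometric multiplicity = 3

Determining the block sizes for each eigenvalue:
  λ = 5: with am = 5 and gm = 3, the partition is not yet determined (e.g. several partitions of 5 into 3 parts exist). Let N = A − (5)·I. Computing rank(N^1) = 2, rank(N^2) = 0; the number of blocks of size ≥ j is rank(N^{j−1}) − rank(N^j), giving [3, 2]. So we have 2 block(s) of size 2, 1 block(s) of size 1 → block sizes [2, 2, 1]

Assembling the blocks gives a Jordan form
J =
  [5, 1, 0, 0, 0]
  [0, 5, 0, 0, 0]
  [0, 0, 5, 1, 0]
  [0, 0, 0, 5, 0]
  [0, 0, 0, 0, 5]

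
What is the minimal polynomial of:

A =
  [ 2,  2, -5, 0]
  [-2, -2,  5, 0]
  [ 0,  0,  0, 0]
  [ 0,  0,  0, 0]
x^2

The characteristic polynomial is χ_A(x) = x^4, so the eigenvalues are known. The minimal polynomial is
  m_A(x) = Π_λ (x − λ)^{k_λ}
where k_λ is the size of the *largest* Jordan block for λ (equivalently, the smallest k with (A − λI)^k v = 0 for every generalised eigenvector v of λ).

  λ = 0: largest Jordan block has size 2, contributing (x − 0)^2

So m_A(x) = x^2 = x^2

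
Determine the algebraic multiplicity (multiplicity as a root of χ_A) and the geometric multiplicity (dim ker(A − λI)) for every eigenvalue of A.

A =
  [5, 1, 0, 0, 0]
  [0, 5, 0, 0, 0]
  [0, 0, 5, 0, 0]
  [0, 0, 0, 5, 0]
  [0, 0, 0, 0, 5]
λ = 5: alg = 5, geom = 4

Step 1 — factor the characteristic polynomial to read off the algebraic multiplicities:
  χ_A(x) = (x - 5)^5

Step 2 — compute geometric multiplicities via the rank-nullity identity g(λ) = n − rank(A − λI):
  rank(A − (5)·I) = 1, so dim ker(A − (5)·I) = n − 1 = 4

Summary:
  λ = 5: algebraic multiplicity = 5, geometric multiplicity = 4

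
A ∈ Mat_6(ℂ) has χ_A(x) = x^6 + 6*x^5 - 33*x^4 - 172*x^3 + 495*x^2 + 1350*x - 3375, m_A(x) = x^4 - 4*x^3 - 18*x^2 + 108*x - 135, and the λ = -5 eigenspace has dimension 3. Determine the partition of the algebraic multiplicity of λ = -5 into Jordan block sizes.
Block sizes for λ = -5: [1, 1, 1]

Step 1 — from the characteristic polynomial, algebraic multiplicity of λ = -5 is 3. From dim ker(A − (-5)·I) = 3, there are exactly 3 Jordan blocks for λ = -5.
Step 2 — from the minimal polynomial, the factor (x + 5) tells us the largest block for λ = -5 has size 1.
Step 3 — with total size 3, 3 blocks, and largest block 1, the block sizes (in nonincreasing order) are [1, 1, 1].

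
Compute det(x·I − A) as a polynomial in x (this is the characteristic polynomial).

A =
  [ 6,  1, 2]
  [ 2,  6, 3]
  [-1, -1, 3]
x^3 - 15*x^2 + 75*x - 125

Expanding det(x·I − A) (e.g. by cofactor expansion or by noting that A is similar to its Jordan form J, which has the same characteristic polynomial as A) gives
  χ_A(x) = x^3 - 15*x^2 + 75*x - 125
which factors as (x - 5)^3. The eigenvalues (with algebraic multiplicities) are λ = 5 with multiplicity 3.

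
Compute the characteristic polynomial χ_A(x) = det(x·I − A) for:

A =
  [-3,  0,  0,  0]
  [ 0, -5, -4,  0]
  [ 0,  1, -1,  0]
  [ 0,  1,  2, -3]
x^4 + 12*x^3 + 54*x^2 + 108*x + 81

Expanding det(x·I − A) (e.g. by cofactor expansion or by noting that A is similar to its Jordan form J, which has the same characteristic polynomial as A) gives
  χ_A(x) = x^4 + 12*x^3 + 54*x^2 + 108*x + 81
which factors as (x + 3)^4. The eigenvalues (with algebraic multiplicities) are λ = -3 with multiplicity 4.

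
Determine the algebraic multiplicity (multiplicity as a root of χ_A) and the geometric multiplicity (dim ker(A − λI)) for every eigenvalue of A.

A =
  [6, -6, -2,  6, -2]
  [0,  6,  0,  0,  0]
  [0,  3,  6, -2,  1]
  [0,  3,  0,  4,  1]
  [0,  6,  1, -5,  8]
λ = 6: alg = 5, geom = 3

Step 1 — factor the characteristic polynomial to read off the algebraic multiplicities:
  χ_A(x) = (x - 6)^5

Step 2 — compute geometric multiplicities via the rank-nullity identity g(λ) = n − rank(A − λI):
  rank(A − (6)·I) = 2, so dim ker(A − (6)·I) = n − 2 = 3

Summary:
  λ = 6: algebraic multiplicity = 5, geometric multiplicity = 3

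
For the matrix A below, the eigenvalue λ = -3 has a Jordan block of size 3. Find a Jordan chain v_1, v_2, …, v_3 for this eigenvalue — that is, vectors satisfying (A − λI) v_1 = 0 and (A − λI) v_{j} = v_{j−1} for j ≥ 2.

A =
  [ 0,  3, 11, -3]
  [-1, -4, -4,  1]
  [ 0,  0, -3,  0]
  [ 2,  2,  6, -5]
A Jordan chain for λ = -3 of length 3:
v_1 = (3, -1, 0, 2)ᵀ
v_2 = (11, -4, 0, 6)ᵀ
v_3 = (0, 0, 1, 0)ᵀ

Let N = A − (-3)·I. We want v_3 with N^3 v_3 = 0 but N^2 v_3 ≠ 0; then v_{j-1} := N · v_j for j = 3, …, 2.

Pick v_3 = (0, 0, 1, 0)ᵀ.
Then v_2 = N · v_3 = (11, -4, 0, 6)ᵀ.
Then v_1 = N · v_2 = (3, -1, 0, 2)ᵀ.

Sanity check: (A − (-3)·I) v_1 = (0, 0, 0, 0)ᵀ = 0. ✓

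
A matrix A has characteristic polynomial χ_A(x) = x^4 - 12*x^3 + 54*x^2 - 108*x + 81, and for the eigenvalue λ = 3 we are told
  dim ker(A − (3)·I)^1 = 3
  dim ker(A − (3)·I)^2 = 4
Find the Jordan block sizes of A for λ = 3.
Block sizes for λ = 3: [2, 1, 1]

From the dimensions of kernels of powers, the number of Jordan blocks of size at least j is d_j − d_{j−1} where d_j = dim ker(N^j) (with d_0 = 0). Computing the differences gives [3, 1].
The number of blocks of size exactly k is (#blocks of size ≥ k) − (#blocks of size ≥ k + 1), so the partition is: 2 block(s) of size 1, 1 block(s) of size 2.
In nonincreasing order the block sizes are [2, 1, 1].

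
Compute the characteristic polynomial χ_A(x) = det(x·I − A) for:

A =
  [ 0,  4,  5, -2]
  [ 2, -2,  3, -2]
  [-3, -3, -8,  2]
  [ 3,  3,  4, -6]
x^4 + 16*x^3 + 96*x^2 + 256*x + 256

Expanding det(x·I − A) (e.g. by cofactor expansion or by noting that A is similar to its Jordan form J, which has the same characteristic polynomial as A) gives
  χ_A(x) = x^4 + 16*x^3 + 96*x^2 + 256*x + 256
which factors as (x + 4)^4. The eigenvalues (with algebraic multiplicities) are λ = -4 with multiplicity 4.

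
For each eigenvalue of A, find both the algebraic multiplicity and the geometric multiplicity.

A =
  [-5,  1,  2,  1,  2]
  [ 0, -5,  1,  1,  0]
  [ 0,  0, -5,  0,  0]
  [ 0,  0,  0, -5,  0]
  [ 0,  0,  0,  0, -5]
λ = -5: alg = 5, geom = 3

Step 1 — factor the characteristic polynomial to read off the algebraic multiplicities:
  χ_A(x) = (x + 5)^5

Step 2 — compute geometric multiplicities via the rank-nullity identity g(λ) = n − rank(A − λI):
  rank(A − (-5)·I) = 2, so dim ker(A − (-5)·I) = n − 2 = 3

Summary:
  λ = -5: algebraic multiplicity = 5, geometric multiplicity = 3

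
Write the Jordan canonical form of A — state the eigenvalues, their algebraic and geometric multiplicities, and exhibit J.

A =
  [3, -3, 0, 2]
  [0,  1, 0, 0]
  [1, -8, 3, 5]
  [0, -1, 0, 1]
J_2(1) ⊕ J_2(3)

The characteristic polynomial is
  det(x·I − A) = x^4 - 8*x^3 + 22*x^2 - 24*x + 9 = (x - 3)^2*(x - 1)^2

Eigenvalues and multiplicities (the geometric multiplicity of λ is n − rank(A − λI), which equals the number of Jordan blocks for λ):
  λ = 1: algebraic multiplicity = 2, geometric multiplicity = 1
  λ = 3: algebraic multiplicity = 2, geometric multiplicity = 1

Determining the block sizes for each eigenvalue:
  λ = 1: one block (gm = 1), so the single block has size am = 2 → block sizes [2]
  λ = 3: one block (gm = 1), so the single block has size am = 2 → block sizes [2]

Assembling the blocks gives a Jordan form
J =
  [1, 1, 0, 0]
  [0, 1, 0, 0]
  [0, 0, 3, 1]
  [0, 0, 0, 3]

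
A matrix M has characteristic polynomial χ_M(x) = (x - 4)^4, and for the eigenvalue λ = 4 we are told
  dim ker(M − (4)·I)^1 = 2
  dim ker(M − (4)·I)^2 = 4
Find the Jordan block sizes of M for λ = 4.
Block sizes for λ = 4: [2, 2]

From the dimensions of kernels of powers, the number of Jordan blocks of size at least j is d_j − d_{j−1} where d_j = dim ker(N^j) (with d_0 = 0). Computing the differences gives [2, 2].
The number of blocks of size exactly k is (#blocks of size ≥ k) − (#blocks of size ≥ k + 1), so the partition is: 2 block(s) of size 2.
In nonincreasing order the block sizes are [2, 2].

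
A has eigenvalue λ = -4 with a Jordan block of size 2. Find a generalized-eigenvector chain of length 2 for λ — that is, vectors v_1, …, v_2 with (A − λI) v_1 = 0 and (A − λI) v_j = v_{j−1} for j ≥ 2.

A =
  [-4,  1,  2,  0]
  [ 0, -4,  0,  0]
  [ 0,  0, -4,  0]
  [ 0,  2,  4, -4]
A Jordan chain for λ = -4 of length 2:
v_1 = (1, 0, 0, 2)ᵀ
v_2 = (0, 1, 0, 0)ᵀ

Let N = A − (-4)·I. We want v_2 with N^2 v_2 = 0 but N^1 v_2 ≠ 0; then v_{j-1} := N · v_j for j = 2, …, 2.

Pick v_2 = (0, 1, 0, 0)ᵀ.
Then v_1 = N · v_2 = (1, 0, 0, 2)ᵀ.

Sanity check: (A − (-4)·I) v_1 = (0, 0, 0, 0)ᵀ = 0. ✓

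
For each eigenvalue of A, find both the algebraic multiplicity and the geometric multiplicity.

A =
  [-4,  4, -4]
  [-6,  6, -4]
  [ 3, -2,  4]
λ = 2: alg = 3, geom = 2

Step 1 — factor the characteristic polynomial to read off the algebraic multiplicities:
  χ_A(x) = (x - 2)^3

Step 2 — compute geometric multiplicities via the rank-nullity identity g(λ) = n − rank(A − λI):
  rank(A − (2)·I) = 1, so dim ker(A − (2)·I) = n − 1 = 2

Summary:
  λ = 2: algebraic multiplicity = 3, geometric multiplicity = 2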